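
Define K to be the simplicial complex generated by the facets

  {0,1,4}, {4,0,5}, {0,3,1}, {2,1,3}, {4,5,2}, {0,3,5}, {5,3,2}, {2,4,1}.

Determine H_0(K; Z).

We work with the vertex ordering 0 < 1 < 2 < 3 < 4 < 5. The simplices of K, each written with vertices in increasing order, are:

  0-simplices (6): [0], [1], [2], [3], [4], [5]
  1-simplices (12): [0,1], [0,3], [0,4], [0,5], [1,2], [1,3], [1,4], [2,3], [2,4], [2,5], [3,5], [4,5]
  2-simplices (8): [0,1,3], [0,1,4], [0,3,5], [0,4,5], [1,2,3], [1,2,4], [2,3,5], [2,4,5]

so the chain groups are C_0 ≅ Z^6, C_1 ≅ Z^12, C_2 ≅ Z^8.

∂_1: C_1 → C_0 is given by ∂[p,q] = [q] − [p].
The resulting 6×12 matrix has rank 5, and its Smith normal form has invariant factors (1,1,1,1,1).

The boundary map ∂_2: C_2 → C_1 maps a triangle to the signed sum of its edges. For instance
  ∂[0,1,3] = [1,3] − [0,3] + [0,1],
  ∂[2,3,5] = [3,5] − [2,5] + [2,3].
This gives a 12×8 integer matrix of rank 7; reducing to Smith normal form yields diagonal entries (1,1,1,1,1,1,1).

From H_k ≅ ker(∂_k) / im(∂_{k+1}) we obtain:

  H_0: rank C_0 − rank ∂_1 = 6 − 5 = 1, and the invariant factors of ∂_1 are all 1, so H_0 = Z.

(K is a triangulation of the 2-sphere S^2.)

H_0 ≅ Z.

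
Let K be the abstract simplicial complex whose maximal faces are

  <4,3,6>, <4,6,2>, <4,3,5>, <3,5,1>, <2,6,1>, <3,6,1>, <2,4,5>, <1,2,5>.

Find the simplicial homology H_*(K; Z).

H_0 = Z,  H_1 = 0,  H_2 = Z.

We work with the vertex ordering 1 < 2 < 3 < 4 < 5 < 6. The simplices of K, each written with vertices in increasing order, are:

  0-simplices (6): [1], [2], [3], [4], [5], [6]
  1-simplices (12): [1,2], [1,3], [1,5], [1,6], [2,4], [2,5], [2,6], [3,4], [3,5], [3,6], [4,5], [4,6]
  2-simplices (8): [1,2,5], [1,2,6], [1,3,5], [1,3,6], [2,4,5], [2,4,6], [3,4,5], [3,4,6]

Hence C_0 ≅ Z^6, C_1 ≅ Z^12, C_2 ≅ Z^8.

The boundary map ∂_1: C_1 → C_0 is given by ∂[p,q] = [q] − [p]. For instance
  ∂[1,2] = [2] − [1].
The resulting 6×12 matrix has rank 5, and its Smith normal form has invariant factors (1,1,1,1,1).

Boundary ∂_2: C_2 → C_1 maps a triangle to the signed sum of its edges. For instance
  ∂[3,4,6] = [4,6] − [3,6] + [3,4],
  ∂[1,3,6] = [3,6] − [1,6] + [1,3].
As a 12×8 matrix over Z this has rank 7, with invariant factors (1,1,1,1,1,1,1).

From H_k ≅ ker(∂_k) / im(∂_{k+1}) we obtain:

  H_0: rank C_0 − rank ∂_1 = 6 − 5 = 1, and the invariant factors of ∂_1 are all 1, so H_0 = Z.
  H_1: rank ker ∂_1 − rank ∂_2 = (12 − 5) − 7 = 0, and the invariant factors of ∂_2 are all 1, so H_1 = 0.
  H_2: rank ker ∂_2 − rank ∂_3 = (8 − 7) − 0 = 1, and there is no ∂_3, so H_2 = Z.

As a check, the Euler characteristic is 6 − 12 + 8 = 2, which agrees with 1 − 0 + 1 = 2.
(K is a triangulation of the 2-sphere S^2.)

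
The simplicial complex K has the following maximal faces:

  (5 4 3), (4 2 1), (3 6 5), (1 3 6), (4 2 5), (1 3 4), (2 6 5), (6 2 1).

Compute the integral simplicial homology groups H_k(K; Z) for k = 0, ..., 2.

H_0 ≅ Z,  H_1 = 0,  H_2 ≅ Z.

We work with the vertex ordering 1 < 2 < 3 < 4 < 5 < 6. The simplices of K, each written with vertices in increasing order, are:

  0-simplices (6): [1], [2], [3], [4], [5], [6]
  1-simplices (12): [1,2], [1,3], [1,4], [1,6], [2,4], [2,5], [2,6], [3,4], [3,5], [3,6], [4,5], [5,6]
  2-simplices (8): [1,2,4], [1,2,6], [1,3,4], [1,3,6], [2,4,5], [2,5,6], [3,4,5], [3,5,6]

so the chain groups are C_0 ≅ Z^6, C_1 ≅ Z^12, C_2 ≅ Z^8.

∂_1: C_1 → C_0 sends each edge [p,q] (with p < q) to q − p.
As a 6×12 matrix over Z this has rank 5, with invariant factors (1,1,1,1,1).

∂_2: C_2 → C_1 sends each 2-simplex [p,q,r] to [q,r] − [p,r] + [p,q]. For instance
  ∂[3,4,5] = [4,5] − [3,5] + [3,4],
  ∂[1,3,4] = [3,4] − [1,4] + [1,3].
As a 12×8 matrix over Z this has rank 7, with invariant factors (1,1,1,1,1,1,1).

Reading off H_k = ker ∂_k / im ∂_{k+1}:

  H_0: rank C_0 − rank ∂_1 = 6 − 5 = 1, and the invariant factors of ∂_1 are all 1, so H_0 ≅ Z.
  H_1: rank ker ∂_1 − rank ∂_2 = (12 − 5) − 7 = 0, and the invariant factors of ∂_2 are all 1, so H_1 ≅ 0.
  H_2: rank ker ∂_2 − rank ∂_3 = (8 − 7) − 0 = 1, and there is no ∂_3, so H_2 ≅ Z.

As a check, the Euler characteristic is 6 − 12 + 8 = 2, which agrees with 1 − 0 + 1 = 2.
(K is a triangulation of the 2-sphere S^2.)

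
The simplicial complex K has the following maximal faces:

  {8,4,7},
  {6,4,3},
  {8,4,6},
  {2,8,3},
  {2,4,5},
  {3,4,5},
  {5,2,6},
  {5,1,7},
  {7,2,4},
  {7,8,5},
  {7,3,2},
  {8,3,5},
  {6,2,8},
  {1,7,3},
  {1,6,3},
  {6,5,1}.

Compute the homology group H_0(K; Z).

Fix the vertex order 1 < 2 < 3 < 4 < 5 < 6 < 7 < 8 and write every simplex with vertices in increasing order. Then dim K = 2 and the simplices of K are:

  0-simplices (8): [1], [2], [3], [4], [5], [6], [7], [8]
  1-simplices (24): (24 of them)
  2-simplices (16): [1,3,6], [1,3,7], [1,5,6], [1,5,7], [2,3,7], [2,3,8], [2,4,5], [2,4,7], [2,5,6], [2,6,8], [3,4,5], [3,4,6], [3,5,8], [4,6,8], [4,7,8], [5,7,8]

so the chain groups are C_0 ≅ Z^8, C_1 ≅ Z^24, C_2 ≅ Z^16.

∂_1: C_1 → C_0 is given by ∂[p,q] = [q] − [p].
The 8×24 boundary matrix has rank 7 and Smith normal form diag(1,1,1,1,1,1,1).

Boundary ∂_2: C_2 → C_1 maps a triangle to the signed sum of its edges. For instance
  ∂[1,5,6] = [5,6] − [1,6] + [1,5],
  ∂[3,5,8] = [5,8] − [3,8] + [3,5].
The resulting 24×16 matrix has rank 15, and its Smith normal form has invariant factors (1,1,1,1,1,1,1,1,1,1,1,1,1,1,1).

Computing H_k = (kernel of ∂_k) / (image of ∂_{k+1}):

  H_0: rank C_0 − rank ∂_1 = 8 − 7 = 1, and the invariant factors of ∂_1 are all 1, so H_0 ≅ Z.

H_0 ≅ Z.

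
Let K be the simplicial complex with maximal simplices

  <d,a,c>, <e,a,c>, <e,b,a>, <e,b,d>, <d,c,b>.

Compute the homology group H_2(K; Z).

Take the total order a < b < c < d < e on the vertex set. Then K (dimension 2) consists of the simplices:

  0-simplices (5): a, b, c, d, e
  1-simplices (10): ab, ac, ad, ae, bc, bd, be, cd, ce, de
  2-simplices (5): abe, acd, ace, bcd, bde

so the chain groups are C_0 ≅ Z^5, C_1 ≅ Z^10, C_2 ≅ Z^5.

Boundary ∂_1: C_1 → C_0 sends each edge [p,q] (with p < q) to q − p. For instance
  ∂be = e − b.
The resulting 5×10 matrix has rank 4, and its Smith normal form has invariant factors (1,1,1,1).

The boundary map ∂_2: C_2 → C_1 acts by ∂[p,q,r] = [q,r] − [p,r] + [p,q]. For instance
  ∂bde = de − be + bd,
  ∂bcd = cd − bd + bc.
The 10×5 boundary matrix has rank 5 and Smith normal form diag(1,1,1,1,1).

Reading off H_k = ker ∂_k / im ∂_{k+1}:

  H_2: rank ker ∂_2 − rank ∂_3 = (5 − 5) − 0 = 0, and there is no ∂_3, so H_2 ≅ 0.

H_2 = 0.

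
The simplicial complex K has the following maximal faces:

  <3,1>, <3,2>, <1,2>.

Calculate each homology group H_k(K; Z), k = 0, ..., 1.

Order the vertices as 1 < 2 < 3. Listing each simplex with vertices in this order, K has dimension 1 with simplices:

  0-simplices (3): [1], [2], [3]
  1-simplices (3): [1,2], [1,3], [2,3]

giving chain groups C_0 ≅ Z^3, C_1 ≅ Z^3.

The boundary map ∂_1: C_1 → C_0 is given by ∂[p,q] = [q] − [p].
The resulting 3×3 matrix has rank 2, and its Smith normal form has invariant factors (1,1).

From H_k ≅ ker(∂_k) / im(∂_{k+1}) we obtain:

  H_0: rank C_0 − rank ∂_1 = 3 − 2 = 1, and the invariant factors of ∂_1 are all 1, so H_0 = Z.
  H_1: rank ker ∂_1 − rank ∂_2 = (3 − 2) − 0 = 1, and there is no ∂_2, so H_1 = Z.

H_0 = Z,  H_1 = Z.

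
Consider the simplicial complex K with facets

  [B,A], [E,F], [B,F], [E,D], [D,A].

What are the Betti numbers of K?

K has 5 vertices, 5 edges.
rank ∂_0 = 0, rank ∂_1 = 4 ⇒ b_0 = 5 − 0 − 4 = 1; all invariant factors of ∂_1 are 1 so no torsion. So H_0 = Z.
rank ∂_1 = 4, rank ∂_2 = 0 ⇒ b_1 = 5 − 4 − 0 = 1. So H_1 = Z.

b_0 = 1, b_1 = 1.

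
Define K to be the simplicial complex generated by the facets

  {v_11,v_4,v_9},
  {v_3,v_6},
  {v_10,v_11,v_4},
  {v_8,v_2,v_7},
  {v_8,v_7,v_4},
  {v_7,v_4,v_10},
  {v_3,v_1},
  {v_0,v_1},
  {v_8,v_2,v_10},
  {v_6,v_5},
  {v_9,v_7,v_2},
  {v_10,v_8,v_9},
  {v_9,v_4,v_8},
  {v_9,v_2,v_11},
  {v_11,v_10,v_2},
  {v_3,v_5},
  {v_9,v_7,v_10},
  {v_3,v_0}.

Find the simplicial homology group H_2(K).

We work with the vertex ordering v_0 < v_1 < v_2 < v_3 < v_4 < v_5 < v_6 < v_7 < v_8 < v_9 < v_10 < v_11. The simplices of K, each written with vertices in increasing order, are:

  0-simplices (12): [v_0], [v_1], [v_2], [v_3], [v_4], [v_5], [v_6], [v_7], [v_8], [v_9], [v_10], [v_11]
  1-simplices (24): (24 of them)
  2-simplices (12): (12 of them)

giving chain groups C_0 ≅ Z^12, C_1 ≅ Z^24, C_2 ≅ Z^12.

Boundary ∂_1: C_1 → C_0 sends each edge [p,q] (with p < q) to q − p. For instance
  ∂[v_3,v_5] = [v_5] − [v_3].
The 12×24 boundary matrix has rank 10 and Smith normal form diag(1,1,1,1,1,1,1,1,1,1).

∂_2: C_2 → C_1 sends each 2-simplex [p,q,r] to [q,r] − [p,r] + [p,q]. For instance
  ∂[v_2,v_7,v_8] = [v_7,v_8] − [v_2,v_8] + [v_2,v_7],
  ∂[v_4,v_9,v_11] = [v_9,v_11] − [v_4,v_11] + [v_4,v_9].
This gives a 24×12 integer matrix of rank 12; reducing to Smith normal form yields diagonal entries (1,1,1,1,1,1,1,1,1,1,1,2).

Reading off H_k = ker ∂_k / im ∂_{k+1}:

  H_2: rank ker ∂_2 − rank ∂_3 = (12 − 12) − 0 = 0, and there is no ∂_3, so H_2 ≅ 0.

H_2 = 0.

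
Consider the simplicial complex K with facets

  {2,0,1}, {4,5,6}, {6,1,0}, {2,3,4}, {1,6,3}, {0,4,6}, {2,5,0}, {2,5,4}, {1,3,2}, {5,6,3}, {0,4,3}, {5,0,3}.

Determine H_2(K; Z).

We work with the vertex ordering 0 < 1 < 2 < 3 < 4 < 5 < 6. The simplices of K, each written with vertices in increasing order, are:

  0-simplices (7): [0], [1], [2], [3], [4], [5], [6]
  1-simplices (18): [0,1], [0,2], [0,3], [0,4], [0,5], [0,6], [1,2], [1,3], [1,6], [2,3], [2,4], [2,5], [3,4], [3,5], [3,6], [4,5], [4,6], [5,6]
  2-simplices (12): [0,1,2], [0,1,6], [0,2,5], [0,3,4], [0,3,5], [0,4,6], [1,2,3], [1,3,6], [2,3,4], [2,4,5], [3,5,6], [4,5,6]

giving chain groups C_0 ≅ Z^7, C_1 ≅ Z^18, C_2 ≅ Z^12.

∂_1: C_1 → C_0 sends each edge [p,q] (with p < q) to q − p.
The 7×18 boundary matrix has rank 6 and Smith normal form diag(1,1,1,1,1,1).

∂_2: C_2 → C_1 sends each 2-simplex [p,q,r] to [q,r] − [p,r] + [p,q]. For instance
  ∂[2,3,4] = [3,4] − [2,4] + [2,3],
  ∂[0,3,4] = [3,4] − [0,4] + [0,3].
The resulting 18×12 matrix has rank 12, and its Smith normal form has invariant factors (1,1,1,1,1,1,1,1,1,1,1,2).

Reading off H_k = ker ∂_k / im ∂_{k+1}:

  H_2: rank ker ∂_2 − rank ∂_3 = (12 − 12) − 0 = 0, and there is no ∂_3, so H_2 ≅ 0.

H_2 = 0.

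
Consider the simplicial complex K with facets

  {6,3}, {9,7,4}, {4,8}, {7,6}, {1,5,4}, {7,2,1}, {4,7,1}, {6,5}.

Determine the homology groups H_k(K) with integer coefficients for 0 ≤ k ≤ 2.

We work with the vertex ordering 1 < 2 < 3 < 4 < 5 < 6 < 7 < 8 < 9. The simplices of K, each written with vertices in increasing order, are:

  0-simplices (9): [1], [2], [3], [4], [5], [6], [7], [8], [9]
  1-simplices (13): [1,2], [1,4], [1,5], [1,7], [2,7], [3,6], [4,5], [4,7], [4,8], [4,9], [5,6], [6,7], [7,9]
  2-simplices (4): [1,2,7], [1,4,5], [1,4,7], [4,7,9]

giving chain groups C_0 ≅ Z^9, C_1 ≅ Z^13, C_2 ≅ Z^4.

Boundary ∂_1: C_1 → C_0 maps an edge to its endpoints' difference, ∂[p,q] = q − p. For instance
  ∂[4,7] = [7] − [4].
As a 9×13 matrix over Z this has rank 8, with invariant factors (1,1,1,1,1,1,1,1).

Boundary ∂_2: C_2 → C_1 maps a triangle to the signed sum of its edges. For instance
  ∂[1,4,7] = [4,7] − [1,7] + [1,4],
  ∂[4,7,9] = [7,9] − [4,9] + [4,7].
As a 13×4 matrix over Z this has rank 4, with invariant factors (1,1,1,1).

Reading off H_k = ker ∂_k / im ∂_{k+1}:

  H_0: rank C_0 − rank ∂_1 = 9 − 8 = 1, and the invariant factors of ∂_1 are all 1, so H_0 = Z.
  H_1: rank ker ∂_1 − rank ∂_2 = (13 − 8) − 4 = 1, and the invariant factors of ∂_2 are all 1, so H_1 = Z.
  H_2: rank ker ∂_2 − rank ∂_3 = (4 − 4) − 0 = 0, and there is no ∂_3, so H_2 = 0.

As a check, the Euler characteristic is 9 − 13 + 4 = 0, which agrees with 1 − 1 + 0 = 0.

H_0 ≅ Z,  H_1 ≅ Z,  H_2 = 0.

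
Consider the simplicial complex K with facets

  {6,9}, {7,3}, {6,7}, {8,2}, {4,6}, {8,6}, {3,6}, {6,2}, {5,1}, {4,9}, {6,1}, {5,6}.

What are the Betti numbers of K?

b_0 = 1, b_1 = 4.

Order the vertices as 1 < 2 < 3 < 4 < 5 < 6 < 7 < 8 < 9. Listing each simplex with vertices in this order, K has dimension 1 with simplices:

  0-simplices (9): [1], [2], [3], [4], [5], [6], [7], [8], [9]
  1-simplices (12): [1,5], [1,6], [2,6], [2,8], [3,6], [3,7], [4,6], [4,9], [5,6], [6,7], [6,8], [6,9]

Hence C_0 ≅ Z^9, C_1 ≅ Z^12.

Boundary ∂_1: C_1 → C_0 is given by ∂[p,q] = [q] − [p]. For instance
  ∂[2,8] = [8] − [2].
The 9×12 boundary matrix has rank 8 and Smith normal form diag(1,1,1,1,1,1,1,1).

Reading off H_k = ker ∂_k / im ∂_{k+1}:

  H_0: rank C_0 − rank ∂_1 = 9 − 8 = 1, and the invariant factors of ∂_1 are all 1, so H_0 = Z.
  H_1: rank ker ∂_1 − rank ∂_2 = (12 − 8) − 0 = 4, and there is no ∂_2, so H_1 = Z^4.

As a check, the Euler characteristic is 9 − 12 = -3, which agrees with 1 − 4 = -3.
(K is a triangulation of a wedge of 4 circles.)

Hence the Betti numbers are b_0 = 1, b_1 = 4.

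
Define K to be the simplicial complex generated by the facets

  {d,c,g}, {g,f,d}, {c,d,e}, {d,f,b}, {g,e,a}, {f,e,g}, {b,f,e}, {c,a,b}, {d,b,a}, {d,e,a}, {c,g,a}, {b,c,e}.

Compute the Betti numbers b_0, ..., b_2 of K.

We work with the vertex ordering a < b < c < d < e < f < g. The simplices of K, each written with vertices in increasing order, are:

  0-simplices (7): a, b, c, d, e, f, g
  1-simplices (18): ab, ac, ad, ae, ag, bc, bd, be, bf, cd, ce, cg, de, df, dg, ef, eg, fg
  2-simplices (12): abc, abd, acg, ade, aeg, bce, bdf, bef, cde, cdg, dfg, efg

Hence C_0 ≅ Z^7, C_1 ≅ Z^18, C_2 ≅ Z^12.

Boundary ∂_1: C_1 → C_0 sends each edge [p,q] (with p < q) to q − p.
As a 7×18 matrix over Z this has rank 6, with invariant factors (1,1,1,1,1,1).

The boundary map ∂_2: C_2 → C_1 maps a triangle to the signed sum of its edges. For instance
  ∂cdg = dg − cg + cd,
  ∂cde = de − ce + cd.
As a 18×12 matrix over Z this has rank 12, with invariant factors (1,1,1,1,1,1,1,1,1,1,1,2).

Computing H_k = (kernel of ∂_k) / (image of ∂_{k+1}):

  H_0: rank C_0 − rank ∂_1 = 7 − 6 = 1, and the invariant factors of ∂_1 are all 1, so H_0 ≅ Z.
  H_1: rank ker ∂_1 − rank ∂_2 = (18 − 6) − 12 = 0, and ∂_2 has invariant factor 2 > 1, so H_1 ≅ Z/2.
  H_2: rank ker ∂_2 − rank ∂_3 = (12 − 12) − 0 = 0, and there is no ∂_3, so H_2 ≅ 0.

Hence the Betti numbers are b_0 = 1, b_1 = 0, b_2 = 0.

b_0 = 1, b_1 = 0, b_2 = 0.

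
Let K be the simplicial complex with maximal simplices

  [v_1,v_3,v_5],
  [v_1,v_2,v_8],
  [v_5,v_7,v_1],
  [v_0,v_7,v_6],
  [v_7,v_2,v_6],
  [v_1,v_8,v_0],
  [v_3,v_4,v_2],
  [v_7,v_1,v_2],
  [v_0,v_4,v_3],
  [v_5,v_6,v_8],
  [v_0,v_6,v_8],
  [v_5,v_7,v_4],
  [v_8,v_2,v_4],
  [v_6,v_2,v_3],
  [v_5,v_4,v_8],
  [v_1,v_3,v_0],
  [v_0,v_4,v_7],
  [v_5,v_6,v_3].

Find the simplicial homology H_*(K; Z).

H_0 = Z,  H_1 = Z^2,  H_2 = Z.

Take the total order v_0 < v_1 < v_2 < v_3 < v_4 < v_5 < v_6 < v_7 < v_8 on the vertex set. Then K (dimension 2) consists of the simplices:

  0-simplices (9): [v_0], [v_1], [v_2], [v_3], [v_4], [v_5], [v_6], [v_7], [v_8]
  1-simplices (27): (27 of them)
  2-simplices (18): (18 of them)

Hence C_0 ≅ Z^9, C_1 ≅ Z^27, C_2 ≅ Z^18.

Boundary ∂_1: C_1 → C_0 is given by ∂[p,q] = [q] − [p].
The 9×27 boundary matrix has rank 8 and Smith normal form diag(1,1,1,1,1,1,1,1).

The boundary map ∂_2: C_2 → C_1 sends each 2-simplex [p,q,r] to [q,r] − [p,r] + [p,q]. For instance
  ∂[v_2,v_6,v_7] = [v_6,v_7] − [v_2,v_7] + [v_2,v_6],
  ∂[v_2,v_4,v_8] = [v_4,v_8] − [v_2,v_8] + [v_2,v_4].
As a 27×18 matrix over Z this has rank 17, with invariant factors (1,1,1,1,1,1,1,1,1,1,1,1,1,1,1,1,1).

Now H_k = ker ∂_k / im ∂_{k+1}, so:

  H_0: rank C_0 − rank ∂_1 = 9 − 8 = 1, and the invariant factors of ∂_1 are all 1, so H_0 ≅ Z.
  H_1: rank ker ∂_1 − rank ∂_2 = (27 − 8) − 17 = 2, and the invariant factors of ∂_2 are all 1, so H_1 ≅ Z^2.
  H_2: rank ker ∂_2 − rank ∂_3 = (18 − 17) − 0 = 1, and there is no ∂_3, so H_2 ≅ Z.

As a check, the Euler characteristic is 9 − 27 + 18 = 0, which agrees with 1 − 2 + 1 = 0.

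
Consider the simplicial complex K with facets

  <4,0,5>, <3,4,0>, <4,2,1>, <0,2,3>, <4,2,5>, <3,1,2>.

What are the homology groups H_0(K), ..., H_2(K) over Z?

Order the vertices as 0 < 1 < 2 < 3 < 4 < 5. Listing each simplex with vertices in this order, K has dimension 2 with simplices:

  0-simplices (6): [0], [1], [2], [3], [4], [5]
  1-simplices (12): [0,2], [0,3], [0,4], [0,5], [1,2], [1,3], [1,4], [2,3], [2,4], [2,5], [3,4], [4,5]
  2-simplices (6): [0,2,3], [0,3,4], [0,4,5], [1,2,3], [1,2,4], [2,4,5]

giving chain groups C_0 ≅ Z^6, C_1 ≅ Z^12, C_2 ≅ Z^6.

The boundary map ∂_1: C_1 → C_0 sends each edge [p,q] (with p < q) to q − p.
The 6×12 boundary matrix has rank 5 and Smith normal form diag(1,1,1,1,1).

The boundary map ∂_2: C_2 → C_1 acts by ∂[p,q,r] = [q,r] − [p,r] + [p,q]. For instance
  ∂[0,3,4] = [3,4] − [0,4] + [0,3],
  ∂[1,2,4] = [2,4] − [1,4] + [1,2].
The 12×6 boundary matrix has rank 6 and Smith normal form diag(1,1,1,1,1,1).

Computing H_k = (kernel of ∂_k) / (image of ∂_{k+1}):

  H_0: rank C_0 − rank ∂_1 = 6 − 5 = 1, and the invariant factors of ∂_1 are all 1, so H_0 = Z.
  H_1: rank ker ∂_1 − rank ∂_2 = (12 − 5) − 6 = 1, and the invariant factors of ∂_2 are all 1, so H_1 = Z.
  H_2: rank ker ∂_2 − rank ∂_3 = (6 − 6) − 0 = 0, and there is no ∂_3, so H_2 = 0.

As a check, the Euler characteristic is 6 − 12 + 6 = 0, which agrees with 1 − 1 + 0 = 0.

H_0 = Z,  H_1 = Z,  H_2 = 0.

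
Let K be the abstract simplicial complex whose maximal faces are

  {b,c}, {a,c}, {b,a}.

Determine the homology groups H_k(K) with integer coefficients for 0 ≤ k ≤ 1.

H_0 ≅ Z,  H_1 ≅ Z.

Fix the vertex order a < b < c and write every simplex with vertices in increasing order. Then dim K = 1 and the simplices of K are:

  0-simplices (3): a, b, c
  1-simplices (3): ab, ac, bc

giving chain groups C_0 ≅ Z^3, C_1 ≅ Z^3.

The boundary map ∂_1: C_1 → C_0 maps an edge to its endpoints' difference, ∂[p,q] = q − p. For instance
  ∂ab = b − a.
As a 3×3 matrix over Z this has rank 2, with invariant factors (1,1).

From H_k ≅ ker(∂_k) / im(∂_{k+1}) we obtain:

  H_0: rank C_0 − rank ∂_1 = 3 − 2 = 1, and the invariant factors of ∂_1 are all 1, so H_0 ≅ Z.
  H_1: rank ker ∂_1 − rank ∂_2 = (3 − 2) − 0 = 1, and there is no ∂_2, so H_1 ≅ Z.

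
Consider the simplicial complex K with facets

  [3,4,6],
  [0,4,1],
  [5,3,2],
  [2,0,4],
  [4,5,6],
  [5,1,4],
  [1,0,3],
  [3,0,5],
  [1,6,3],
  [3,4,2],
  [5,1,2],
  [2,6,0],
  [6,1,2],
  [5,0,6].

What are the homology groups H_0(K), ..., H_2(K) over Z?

Order the vertices as 0 < 1 < 2 < 3 < 4 < 5 < 6. Listing each simplex with vertices in this order, K has dimension 2 with simplices:

  0-simplices (7): [0], [1], [2], [3], [4], [5], [6]
  1-simplices (21): [0,1], [0,2], [0,3], [0,4], [0,5], [0,6], [1,2], [1,3], [1,4], [1,5], [1,6], [2,3], [2,4], [2,5], [2,6], [3,4], [3,5], [3,6], [4,5], [4,6], [5,6]
  2-simplices (14): [0,1,3], [0,1,4], [0,2,4], [0,2,6], [0,3,5], [0,5,6], [1,2,5], [1,2,6], [1,3,6], [1,4,5], [2,3,4], [2,3,5], [3,4,6], [4,5,6]

Hence C_0 ≅ Z^7, C_1 ≅ Z^21, C_2 ≅ Z^14.

The boundary map ∂_1: C_1 → C_0 sends each edge [p,q] (with p < q) to q − p. For instance
  ∂[5,6] = [6] − [5].
The 7×21 boundary matrix has rank 6 and Smith normal form diag(1,1,1,1,1,1).

The boundary map ∂_2: C_2 → C_1 acts by ∂[p,q,r] = [q,r] − [p,r] + [p,q]. For instance
  ∂[1,3,6] = [3,6] − [1,6] + [1,3],
  ∂[2,3,5] = [3,5] − [2,5] + [2,3].
This gives a 21×14 integer matrix of rank 13; reducing to Smith normal form yields diagonal entries (1,1,1,1,1,1,1,1,1,1,1,1,1).

From H_k ≅ ker(∂_k) / im(∂_{k+1}) we obtain:

  H_0: rank C_0 − rank ∂_1 = 7 − 6 = 1, and the invariant factors of ∂_1 are all 1, so H_0 = Z.
  H_1: rank ker ∂_1 − rank ∂_2 = (21 − 6) − 13 = 2, and the invariant factors of ∂_2 are all 1, so H_1 = Z^2.
  H_2: rank ker ∂_2 − rank ∂_3 = (14 − 13) − 0 = 1, and there is no ∂_3, so H_2 = Z.

As a check, the Euler characteristic is 7 − 21 + 14 = 0, which agrees with 1 − 2 + 1 = 0.

H_0 = Z,  H_1 = Z^2,  H_2 = Z.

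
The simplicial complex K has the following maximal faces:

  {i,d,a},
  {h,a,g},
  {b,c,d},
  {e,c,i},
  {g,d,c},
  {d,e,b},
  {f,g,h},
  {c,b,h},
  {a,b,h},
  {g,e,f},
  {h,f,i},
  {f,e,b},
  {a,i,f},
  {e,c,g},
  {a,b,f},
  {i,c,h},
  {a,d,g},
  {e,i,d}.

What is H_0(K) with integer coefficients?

H_0 ≅ Z.

K has 9 vertices, 27 edges, 18 triangles.
rank ∂_0 = 0, rank ∂_1 = 8 ⇒ b_0 = 9 − 0 − 8 = 1; all invariant factors of ∂_1 are 1 so no torsion. So H_0 ≅ Z.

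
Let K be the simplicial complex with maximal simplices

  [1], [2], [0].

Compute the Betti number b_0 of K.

b_0 = 3.

Take the total order 0 < 1 < 2 on the vertex set. Then K (dimension 0) consists of the simplices:

  0-simplices (3): [0], [1], [2]

Hence C_0 ≅ Z^3.

From H_k ≅ ker(∂_k) / im(∂_{k+1}) we obtain:

  H_0: rank C_0 − rank ∂_1 = 3 − 0 = 3, and there is no ∂_1, so H_0 = Z^3.

Hence the Betti numbers are b_0 = 3.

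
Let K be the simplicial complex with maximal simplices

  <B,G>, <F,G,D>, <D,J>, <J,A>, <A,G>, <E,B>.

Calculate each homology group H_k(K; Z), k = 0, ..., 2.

H_0 = Z,  H_1 = Z,  H_2 = 0.

We work with the vertex ordering A < B < D < E < F < G < J. The simplices of K, each written with vertices in increasing order, are:

  0-simplices (7): A, B, D, E, F, G, J
  1-simplices (8): AG, AJ, BE, BG, DF, DG, DJ, FG
  2-simplices (1): DFG

so the chain groups are C_0 ≅ Z^7, C_1 ≅ Z^8, C_2 ≅ Z^1.

The boundary map ∂_1: C_1 → C_0 sends each edge [p,q] (with p < q) to q − p. For instance
  ∂AJ = J − A.
The resulting 7×8 matrix has rank 6, and its Smith normal form has invariant factors (1,1,1,1,1,1).

Boundary ∂_2: C_2 → C_1 maps a triangle to the signed sum of its edges. For instance
  ∂DFG = FG − DG + DF.
As a 8×1 matrix over Z this has rank 1, with invariant factors (1).

Computing H_k = (kernel of ∂_k) / (image of ∂_{k+1}):

  H_0: rank C_0 − rank ∂_1 = 7 − 6 = 1, and the invariant factors of ∂_1 are all 1, so H_0 = Z.
  H_1: rank ker ∂_1 − rank ∂_2 = (8 − 6) − 1 = 1, and the invariant factors of ∂_2 are all 1, so H_1 = Z.
  H_2: rank ker ∂_2 − rank ∂_3 = (1 − 1) − 0 = 0, and there is no ∂_3, so H_2 = 0.

As a check, the Euler characteristic is 7 − 8 + 1 = 0, which agrees with 1 − 1 + 0 = 0.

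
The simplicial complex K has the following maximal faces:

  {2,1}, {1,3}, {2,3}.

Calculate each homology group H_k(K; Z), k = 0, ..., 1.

Fix the vertex order 1 < 2 < 3 and write every simplex with vertices in increasing order. Then dim K = 1 and the simplices of K are:

  0-simplices (3): [1], [2], [3]
  1-simplices (3): [1,2], [1,3], [2,3]

Hence C_0 ≅ Z^3, C_1 ≅ Z^3.

∂_1: C_1 → C_0 sends each edge [p,q] (with p < q) to q − p. For instance
  ∂[1,2] = [2] − [1].
As a 3×3 matrix over Z this has rank 2, with invariant factors (1,1).

From H_k ≅ ker(∂_k) / im(∂_{k+1}) we obtain:

  H_0: rank C_0 − rank ∂_1 = 3 − 2 = 1, and the invariant factors of ∂_1 are all 1, so H_0 = Z.
  H_1: rank ker ∂_1 − rank ∂_2 = (3 − 2) − 0 = 1, and there is no ∂_2, so H_1 = Z.

As a check, the Euler characteristic is 3 − 3 = 0, which agrees with 1 − 1 = 0.

H_0 ≅ Z,  H_1 ≅ Z.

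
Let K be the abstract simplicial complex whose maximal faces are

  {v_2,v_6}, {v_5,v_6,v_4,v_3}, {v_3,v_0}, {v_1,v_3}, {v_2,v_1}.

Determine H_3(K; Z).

H_3 = 0.

Take the total order v_0 < v_1 < v_2 < v_3 < v_4 < v_5 < v_6 on the vertex set. Then K (dimension 3) consists of the simplices:

  0-simplices (7): [v_0], [v_1], [v_2], [v_3], [v_4], [v_5], [v_6]
  1-simplices (10): [v_0,v_3], [v_1,v_2], [v_1,v_3], [v_2,v_6], [v_3,v_4], [v_3,v_5], [v_3,v_6], [v_4,v_5], [v_4,v_6], [v_5,v_6]
  2-simplices (4): [v_3,v_4,v_5], [v_3,v_4,v_6], [v_3,v_5,v_6], [v_4,v_5,v_6]
  3-simplices (1): [v_3,v_4,v_5,v_6]

so the chain groups are C_0 ≅ Z^7, C_1 ≅ Z^10, C_2 ≅ Z^4, C_3 ≅ Z^1.

Boundary ∂_1: C_1 → C_0 sends each edge [p,q] (with p < q) to q − p. For instance
  ∂[v_0,v_3] = [v_3] − [v_0].
This gives a 7×10 integer matrix of rank 6; reducing to Smith normal form yields diagonal entries (1,1,1,1,1,1).

Boundary ∂_2: C_2 → C_1 acts by ∂[p,q,r] = [q,r] − [p,r] + [p,q]. For instance
  ∂[v_3,v_4,v_5] = [v_4,v_5] − [v_3,v_5] + [v_3,v_4],
  ∂[v_4,v_5,v_6] = [v_5,v_6] − [v_4,v_6] + [v_4,v_5].
This gives a 10×4 integer matrix of rank 3; reducing to Smith normal form yields diagonal entries (1,1,1).

Boundary ∂_3: C_3 → C_2 sends each 3-simplex σ to the alternating sum Σ_i (−1)^i (σ with its i-th vertex removed). For instance
  ∂[v_3,v_4,v_5,v_6] = [v_4,v_5,v_6] − [v_3,v_5,v_6] + [v_3,v_4,v_6] − [v_3,v_4,v_5].
The 4×1 boundary matrix has rank 1 and Smith normal form diag(1).

Reading off H_k = ker ∂_k / im ∂_{k+1}:

  H_3: rank ker ∂_3 − rank ∂_4 = (1 − 1) − 0 = 0, and there is no ∂_4, so H_3 = 0.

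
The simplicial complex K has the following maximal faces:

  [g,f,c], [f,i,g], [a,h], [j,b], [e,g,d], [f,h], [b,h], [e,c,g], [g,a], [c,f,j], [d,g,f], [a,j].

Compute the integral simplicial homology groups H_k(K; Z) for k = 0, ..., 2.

H_0 ≅ Z,  H_1 ≅ Z^3,  H_2 = 0.

Order the vertices as a < b < c < d < e < f < g < h < i < j. Listing each simplex with vertices in this order, K has dimension 2 with simplices:

  0-simplices (10): a, b, c, d, e, f, g, h, i, j
  1-simplices (18): ag, ah, aj, bh, bj, ce, cf, cg, cj, de, df, dg, eg, fg, fh, fi, fj, gi
  2-simplices (6): ceg, cfg, cfj, deg, dfg, fgi

Hence C_0 ≅ Z^10, C_1 ≅ Z^18, C_2 ≅ Z^6.

The boundary map ∂_1: C_1 → C_0 is given by ∂[p,q] = [q] − [p]. For instance
  ∂ag = g − a.
The resulting 10×18 matrix has rank 9, and its Smith normal form has invariant factors (1,1,1,1,1,1,1,1,1).

The boundary map ∂_2: C_2 → C_1 maps a triangle to the signed sum of its edges. For instance
  ∂deg = eg − dg + de,
  ∂ceg = eg − cg + ce.
The 18×6 boundary matrix has rank 6 and Smith normal form diag(1,1,1,1,1,1).

Computing H_k = (kernel of ∂_k) / (image of ∂_{k+1}):

  H_0: rank C_0 − rank ∂_1 = 10 − 9 = 1, and the invariant factors of ∂_1 are all 1, so H_0 = Z.
  H_1: rank ker ∂_1 − rank ∂_2 = (18 − 9) − 6 = 3, and the invariant factors of ∂_2 are all 1, so H_1 = Z^3.
  H_2: rank ker ∂_2 − rank ∂_3 = (6 − 6) − 0 = 0, and there is no ∂_3, so H_2 = 0.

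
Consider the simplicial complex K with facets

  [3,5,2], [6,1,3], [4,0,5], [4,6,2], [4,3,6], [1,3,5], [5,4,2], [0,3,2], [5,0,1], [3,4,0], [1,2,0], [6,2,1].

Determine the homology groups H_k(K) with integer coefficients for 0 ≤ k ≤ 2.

Take the total order 0 < 1 < 2 < 3 < 4 < 5 < 6 on the vertex set. Then K (dimension 2) consists of the simplices:

  0-simplices (7): [0], [1], [2], [3], [4], [5], [6]
  1-simplices (18): [0,1], [0,2], [0,3], [0,4], [0,5], [1,2], [1,3], [1,5], [1,6], [2,3], [2,4], [2,5], [2,6], [3,4], [3,5], [3,6], [4,5], [4,6]
  2-simplices (12): [0,1,2], [0,1,5], [0,2,3], [0,3,4], [0,4,5], [1,2,6], [1,3,5], [1,3,6], [2,3,5], [2,4,5], [2,4,6], [3,4,6]

so the chain groups are C_0 ≅ Z^7, C_1 ≅ Z^18, C_2 ≅ Z^12.

The boundary map ∂_1: C_1 → C_0 sends each edge [p,q] (with p < q) to q − p.
As a 7×18 matrix over Z this has rank 6, with invariant factors (1,1,1,1,1,1).

Boundary ∂_2: C_2 → C_1 acts by ∂[p,q,r] = [q,r] − [p,r] + [p,q]. For instance
  ∂[0,1,2] = [1,2] − [0,2] + [0,1],
  ∂[2,3,5] = [3,5] − [2,5] + [2,3].
The resulting 18×12 matrix has rank 12, and its Smith normal form has invariant factors (1,1,1,1,1,1,1,1,1,1,1,2).

From H_k ≅ ker(∂_k) / im(∂_{k+1}) we obtain:

  H_0: rank C_0 − rank ∂_1 = 7 − 6 = 1, and the invariant factors of ∂_1 are all 1, so H_0 ≅ Z.
  H_1: rank ker ∂_1 − rank ∂_2 = (18 − 6) − 12 = 0, and ∂_2 has invariant factor 2 > 1, so H_1 ≅ Z/2.
  H_2: rank ker ∂_2 − rank ∂_3 = (12 − 12) − 0 = 0, and there is no ∂_3, so H_2 ≅ 0.

As a check, the Euler characteristic is 7 − 18 + 12 = 1, which agrees with 1 − 0 + 0 = 1.

H_0 = Z,  H_1 = Z/2,  H_2 = 0.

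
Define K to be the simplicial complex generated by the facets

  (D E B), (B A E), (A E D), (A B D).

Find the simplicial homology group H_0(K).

H_0 ≅ Z.

Order the vertices as A < B < D < E. Listing each simplex with vertices in this order, K has dimension 2 with simplices:

  0-simplices (4): A, B, D, E
  1-simplices (6): AB, AD, AE, BD, BE, DE
  2-simplices (4): ABD, ABE, ADE, BDE

so the chain groups are C_0 ≅ Z^4, C_1 ≅ Z^6, C_2 ≅ Z^4.

Boundary ∂_1: C_1 → C_0 sends each edge [p,q] (with p < q) to q − p. For instance
  ∂AB = B − A.
As a 4×6 matrix over Z this has rank 3, with invariant factors (1,1,1).

The boundary map ∂_2: C_2 → C_1 acts by ∂[p,q,r] = [q,r] − [p,r] + [p,q]. For instance
  ∂ABE = BE − AE + AB,
  ∂BDE = DE − BE + BD.
This gives a 6×4 integer matrix of rank 3; reducing to Smith normal form yields diagonal entries (1,1,1).

Now H_k = ker ∂_k / im ∂_{k+1}, so:

  H_0: rank C_0 − rank ∂_1 = 4 − 3 = 1, and the invariant factors of ∂_1 are all 1, so H_0 = Z.

(K is a triangulation of the 2-sphere S^2.)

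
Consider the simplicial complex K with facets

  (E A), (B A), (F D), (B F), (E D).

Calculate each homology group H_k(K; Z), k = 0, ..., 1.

Order the vertices as A < B < D < E < F. Listing each simplex with vertices in this order, K has dimension 1 with simplices:

  0-simplices (5): A, B, D, E, F
  1-simplices (5): AB, AE, BF, DE, DF

so the chain groups are C_0 ≅ Z^5, C_1 ≅ Z^5.

The boundary map ∂_1: C_1 → C_0 maps an edge to its endpoints' difference, ∂[p,q] = q − p. For instance
  ∂AE = E − A.
As a 5×5 matrix over Z this has rank 4, with invariant factors (1,1,1,1).

From H_k ≅ ker(∂_k) / im(∂_{k+1}) we obtain:

  H_0: rank C_0 − rank ∂_1 = 5 − 4 = 1, and the invariant factors of ∂_1 are all 1, so H_0 = Z.
  H_1: rank ker ∂_1 − rank ∂_2 = (5 − 4) − 0 = 1, and there is no ∂_2, so H_1 = Z.

H_0 ≅ Z,  H_1 ≅ Z.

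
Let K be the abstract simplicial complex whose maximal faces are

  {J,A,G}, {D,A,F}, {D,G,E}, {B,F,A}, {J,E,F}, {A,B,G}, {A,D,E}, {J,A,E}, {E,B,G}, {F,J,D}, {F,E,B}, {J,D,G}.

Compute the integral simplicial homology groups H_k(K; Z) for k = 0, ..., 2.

Take the total order A < B < D < E < F < G < J on the vertex set. Then K (dimension 2) consists of the simplices:

  0-simplices (7): A, B, D, E, F, G, J
  1-simplices (18): AB, AD, AE, AF, AG, AJ, BE, BF, BG, DE, DF, DG, DJ, EF, EG, EJ, FJ, GJ
  2-simplices (12): ABF, ABG, ADE, ADF, AEJ, AGJ, BEF, BEG, DEG, DFJ, DGJ, EFJ

so the chain groups are C_0 ≅ Z^7, C_1 ≅ Z^18, C_2 ≅ Z^12.

Boundary ∂_1: C_1 → C_0 sends each edge [p,q] (with p < q) to q − p. For instance
  ∂BE = E − B.
This gives a 7×18 integer matrix of rank 6; reducing to Smith normal form yields diagonal entries (1,1,1,1,1,1).

The boundary map ∂_2: C_2 → C_1 acts by ∂[p,q,r] = [q,r] − [p,r] + [p,q]. For instance
  ∂DFJ = FJ − DJ + DF,
  ∂ADF = DF − AF + AD.
This gives a 18×12 integer matrix of rank 12; reducing to Smith normal form yields diagonal entries (1,1,1,1,1,1,1,1,1,1,1,2).

Computing H_k = (kernel of ∂_k) / (image of ∂_{k+1}):

  H_0: rank C_0 − rank ∂_1 = 7 − 6 = 1, and the invariant factors of ∂_1 are all 1, so H_0 ≅ Z.
  H_1: rank ker ∂_1 − rank ∂_2 = (18 − 6) − 12 = 0, and ∂_2 has invariant factor 2 > 1, so H_1 ≅ Z/2.
  H_2: rank ker ∂_2 − rank ∂_3 = (12 − 12) − 0 = 0, and there is no ∂_3, so H_2 ≅ 0.

H_0 = Z,  H_1 = Z/2,  H_2 = 0.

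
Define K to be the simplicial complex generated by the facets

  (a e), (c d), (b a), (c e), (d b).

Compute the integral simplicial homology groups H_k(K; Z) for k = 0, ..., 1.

Take the total order a < b < c < d < e on the vertex set. Then K (dimension 1) consists of the simplices:

  0-simplices (5): a, b, c, d, e
  1-simplices (5): ab, ae, bd, cd, ce

so the chain groups are C_0 ≅ Z^5, C_1 ≅ Z^5.

Boundary ∂_1: C_1 → C_0 maps an edge to its endpoints' difference, ∂[p,q] = q − p.
The 5×5 boundary matrix has rank 4 and Smith normal form diag(1,1,1,1).

Computing H_k = (kernel of ∂_k) / (image of ∂_{k+1}):

  H_0: rank C_0 − rank ∂_1 = 5 − 4 = 1, and the invariant factors of ∂_1 are all 1, so H_0 ≅ Z.
  H_1: rank ker ∂_1 − rank ∂_2 = (5 − 4) − 0 = 1, and there is no ∂_2, so H_1 ≅ Z.

As a check, the Euler characteristic is 5 − 5 = 0, which agrees with 1 − 1 = 0.

H_0 = Z,  H_1 = Z.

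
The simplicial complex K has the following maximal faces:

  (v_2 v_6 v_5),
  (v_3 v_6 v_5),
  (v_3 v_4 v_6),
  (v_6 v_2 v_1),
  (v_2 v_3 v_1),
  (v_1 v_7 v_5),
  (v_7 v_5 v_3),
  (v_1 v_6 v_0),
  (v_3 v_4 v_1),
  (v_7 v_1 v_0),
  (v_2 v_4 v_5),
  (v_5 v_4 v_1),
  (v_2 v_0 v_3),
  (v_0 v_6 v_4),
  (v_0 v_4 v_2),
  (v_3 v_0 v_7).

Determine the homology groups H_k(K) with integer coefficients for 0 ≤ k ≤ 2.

K has 8 vertices, 24 edges, 16 triangles.
rank ∂_0 = 0, rank ∂_1 = 7 ⇒ b_0 = 8 − 0 − 7 = 1; all invariant factors of ∂_1 are 1 so no torsion. So H_0 = Z.
rank ∂_1 = 7, rank ∂_2 = 15 ⇒ b_1 = 24 − 7 − 15 = 2; all invariant factors of ∂_2 are 1 so no torsion. So H_1 = Z^2.
rank ∂_2 = 15, rank ∂_3 = 0 ⇒ b_2 = 16 − 15 − 0 = 1. So H_2 = Z.

H_0 = Z,  H_1 = Z^2,  H_2 = Z.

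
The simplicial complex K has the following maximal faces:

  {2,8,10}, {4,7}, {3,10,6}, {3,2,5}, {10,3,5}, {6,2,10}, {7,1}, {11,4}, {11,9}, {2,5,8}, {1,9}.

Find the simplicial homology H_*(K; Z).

Fix the vertex order 1 < 2 < 3 < 4 < 5 < 6 < 7 < 8 < 9 < 10 < 11 and write every simplex with vertices in increasing order. Then dim K = 2 and the simplices of K are:

  0-simplices (11): [1], [2], [3], [4], [5], [6], [7], [8], [9], [10], [11]
  1-simplices (17): [1,7], [1,9], [2,3], [2,5], [2,6], [2,8], [2,10], [3,5], [3,6], [3,10], [4,7], [4,11], [5,8], [5,10], [6,10], [8,10], [9,11]
  2-simplices (6): [2,3,5], [2,5,8], [2,6,10], [2,8,10], [3,5,10], [3,6,10]

Hence C_0 ≅ Z^11, C_1 ≅ Z^17, C_2 ≅ Z^6.

Boundary ∂_1: C_1 → C_0 maps an edge to its endpoints' difference, ∂[p,q] = q − p. For instance
  ∂[1,9] = [9] − [1].
This gives a 11×17 integer matrix of rank 9; reducing to Smith normal form yields diagonal entries (1,1,1,1,1,1,1,1,1).

The boundary map ∂_2: C_2 → C_1 acts by ∂[p,q,r] = [q,r] − [p,r] + [p,q]. For instance
  ∂[2,5,8] = [5,8] − [2,8] + [2,5],
  ∂[3,5,10] = [5,10] − [3,10] + [3,5].
The 17×6 boundary matrix has rank 6 and Smith normal form diag(1,1,1,1,1,1).

Now H_k = ker ∂_k / im ∂_{k+1}, so:

  H_0: rank C_0 − rank ∂_1 = 11 − 9 = 2, and the invariant factors of ∂_1 are all 1, so H_0 ≅ Z^2.
  H_1: rank ker ∂_1 − rank ∂_2 = (17 − 9) − 6 = 2, and the invariant factors of ∂_2 are all 1, so H_1 ≅ Z^2.
  H_2: rank ker ∂_2 − rank ∂_3 = (6 − 6) − 0 = 0, and there is no ∂_3, so H_2 ≅ 0.

As a check, the Euler characteristic is 11 − 17 + 6 = 0, which agrees with 2 − 2 + 0 = 0.

H_0 ≅ Z^2,  H_1 ≅ Z^2,  H_2 = 0.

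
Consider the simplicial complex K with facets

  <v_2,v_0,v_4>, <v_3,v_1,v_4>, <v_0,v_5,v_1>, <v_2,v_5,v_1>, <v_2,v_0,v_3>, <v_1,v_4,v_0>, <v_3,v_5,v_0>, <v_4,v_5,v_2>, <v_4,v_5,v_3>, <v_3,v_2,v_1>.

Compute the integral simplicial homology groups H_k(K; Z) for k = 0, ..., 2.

H_0 = Z,  H_1 = Z/2,  H_2 = 0.

Order the vertices as v_0 < v_1 < v_2 < v_3 < v_4 < v_5. Listing each simplex with vertices in this order, K has dimension 2 with simplices:

  0-simplices (6): [v_0], [v_1], [v_2], [v_3], [v_4], [v_5]
  1-simplices (15): (15 of them)
  2-simplices (10): [v_0,v_1,v_4], [v_0,v_1,v_5], [v_0,v_2,v_3], [v_0,v_2,v_4], [v_0,v_3,v_5], [v_1,v_2,v_3], [v_1,v_2,v_5], [v_1,v_3,v_4], [v_2,v_4,v_5], [v_3,v_4,v_5]

giving chain groups C_0 ≅ Z^6, C_1 ≅ Z^15, C_2 ≅ Z^10.

Boundary ∂_1: C_1 → C_0 sends each edge [p,q] (with p < q) to q − p. For instance
  ∂[v_2,v_4] = [v_4] − [v_2].
This gives a 6×15 integer matrix of rank 5; reducing to Smith normal form yields diagonal entries (1,1,1,1,1).

∂_2: C_2 → C_1 sends each 2-simplex [p,q,r] to [q,r] − [p,r] + [p,q]. For instance
  ∂[v_0,v_3,v_5] = [v_3,v_5] − [v_0,v_5] + [v_0,v_3],
  ∂[v_0,v_2,v_4] = [v_2,v_4] − [v_0,v_4] + [v_0,v_2].
The 15×10 boundary matrix has rank 10 and Smith normal form diag(1,1,1,1,1,1,1,1,1,2).

Computing H_k = (kernel of ∂_k) / (image of ∂_{k+1}):

  H_0: rank C_0 − rank ∂_1 = 6 − 5 = 1, and the invariant factors of ∂_1 are all 1, so H_0 ≅ Z.
  H_1: rank ker ∂_1 − rank ∂_2 = (15 − 5) − 10 = 0, and ∂_2 has invariant factor 2 > 1, so H_1 ≅ Z/2.
  H_2: rank ker ∂_2 − rank ∂_3 = (10 − 10) − 0 = 0, and there is no ∂_3, so H_2 ≅ 0.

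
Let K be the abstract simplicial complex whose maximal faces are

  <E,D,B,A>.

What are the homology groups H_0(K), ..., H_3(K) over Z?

Order the vertices as A < B < D < E. Listing each simplex with vertices in this order, K has dimension 3 with simplices:

  0-simplices (4): A, B, D, E
  1-simplices (6): AB, AD, AE, BD, BE, DE
  2-simplices (4): ABD, ABE, ADE, BDE
  3-simplices (1): ABDE

giving chain groups C_0 ≅ Z^4, C_1 ≅ Z^6, C_2 ≅ Z^4, C_3 ≅ Z^1.

The boundary map ∂_1: C_1 → C_0 is given by ∂[p,q] = [q] − [p]. For instance
  ∂BD = D − B.
The 4×6 boundary matrix has rank 3 and Smith normal form diag(1,1,1).

The boundary map ∂_2: C_2 → C_1 maps a triangle to the signed sum of its edges. For instance
  ∂ADE = DE − AE + AD,
  ∂BDE = DE − BE + BD.
This gives a 6×4 integer matrix of rank 3; reducing to Smith normal form yields diagonal entries (1,1,1).

∂_3: C_3 → C_2 sends each 3-simplex σ to the alternating sum Σ_i (−1)^i (σ with its i-th vertex removed). For instance
  ∂ABDE = BDE − ADE + ABE − ABD.
The 4×1 boundary matrix has rank 1 and Smith normal form diag(1).

From H_k ≅ ker(∂_k) / im(∂_{k+1}) we obtain:

  H_0: rank C_0 − rank ∂_1 = 4 − 3 = 1, and the invariant factors of ∂_1 are all 1, so H_0 = Z.
  H_1: rank ker ∂_1 − rank ∂_2 = (6 − 3) − 3 = 0, and the invariant factors of ∂_2 are all 1, so H_1 = 0.
  H_2: rank ker ∂_2 − rank ∂_3 = (4 − 3) − 1 = 0, and the invariant factors of ∂_3 are all 1, so H_2 = 0.
  H_3: rank ker ∂_3 − rank ∂_4 = (1 − 1) − 0 = 0, and there is no ∂_4, so H_3 = 0.

As a check, the Euler characteristic is 4 − 6 + 4 − 1 = 1, which agrees with 1 − 0 + 0 − 0 = 1.

H_0 ≅ Z,  H_1 = 0,  H_2 = 0,  H_3 = 0.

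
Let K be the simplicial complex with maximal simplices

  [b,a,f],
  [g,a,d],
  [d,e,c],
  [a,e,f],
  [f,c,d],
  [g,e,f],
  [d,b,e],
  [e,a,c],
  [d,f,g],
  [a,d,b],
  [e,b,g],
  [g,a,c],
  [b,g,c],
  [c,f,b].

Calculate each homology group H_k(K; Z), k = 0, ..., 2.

H_0 ≅ Z,  H_1 ≅ Z^2,  H_2 ≅ Z.

We work with the vertex ordering a < b < c < d < e < f < g. The simplices of K, each written with vertices in increasing order, are:

  0-simplices (7): a, b, c, d, e, f, g
  1-simplices (21): ab, ac, ad, ae, af, ag, bc, bd, be, bf, bg, cd, ce, cf, cg, de, df, dg, ef, eg, fg
  2-simplices (14): abd, abf, ace, acg, adg, aef, bcf, bcg, bde, beg, cde, cdf, dfg, efg

so the chain groups are C_0 ≅ Z^7, C_1 ≅ Z^21, C_2 ≅ Z^14.

Boundary ∂_1: C_1 → C_0 maps an edge to its endpoints' difference, ∂[p,q] = q − p.
The 7×21 boundary matrix has rank 6 and Smith normal form diag(1,1,1,1,1,1).

Boundary ∂_2: C_2 → C_1 maps a triangle to the signed sum of its edges. For instance
  ∂acg = cg − ag + ac,
  ∂ace = ce − ae + ac.
The 21×14 boundary matrix has rank 13 and Smith normal form diag(1,1,1,1,1,1,1,1,1,1,1,1,1).

Computing H_k = (kernel of ∂_k) / (image of ∂_{k+1}):

  H_0: rank C_0 − rank ∂_1 = 7 − 6 = 1, and the invariant factors of ∂_1 are all 1, so H_0 = Z.
  H_1: rank ker ∂_1 − rank ∂_2 = (21 − 6) − 13 = 2, and the invariant factors of ∂_2 are all 1, so H_1 = Z^2.
  H_2: rank ker ∂_2 − rank ∂_3 = (14 − 13) − 0 = 1, and there is no ∂_3, so H_2 = Z.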